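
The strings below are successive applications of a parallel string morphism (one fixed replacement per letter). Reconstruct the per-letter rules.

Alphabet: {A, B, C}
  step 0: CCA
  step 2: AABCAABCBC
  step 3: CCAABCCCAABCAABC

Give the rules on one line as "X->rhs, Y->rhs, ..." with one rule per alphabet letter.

A->C, B->AA, C->BC

  step 2 ⇒ step 3: AABCAABCBC ⇒ C·C·AA·BC·C·C·AA·BC·AA·BC
    A ↦ C
    B ↦ AA
    C ↦ BC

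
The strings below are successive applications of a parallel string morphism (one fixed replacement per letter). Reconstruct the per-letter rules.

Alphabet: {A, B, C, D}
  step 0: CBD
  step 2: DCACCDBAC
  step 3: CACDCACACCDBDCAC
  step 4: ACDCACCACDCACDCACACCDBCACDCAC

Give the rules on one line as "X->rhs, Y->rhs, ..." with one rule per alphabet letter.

A->DC, B->DB, C->AC, D->C

  step 3 ⇒ step 4: CACDCACACCDBDCAC ⇒ AC·DC·AC·C·AC·DC·AC·DC·AC·AC·C·DB·C·AC·DC·AC
    A ↦ DC
    B ↦ DB
    C ↦ AC
    D ↦ C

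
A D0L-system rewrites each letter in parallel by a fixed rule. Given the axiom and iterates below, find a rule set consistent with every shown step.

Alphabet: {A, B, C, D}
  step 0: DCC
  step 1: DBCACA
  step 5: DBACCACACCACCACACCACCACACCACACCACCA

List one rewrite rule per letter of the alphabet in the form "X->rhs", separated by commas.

A->C, B->A, C->CA, D->DB

  step 0 ⇒ step 1: DCC ⇒ DB·CA·CA
    C ↦ CA
    D ↦ DB
    A ↦ C  (constrained at step 1)
    B ↦ A  (constrained at step 1)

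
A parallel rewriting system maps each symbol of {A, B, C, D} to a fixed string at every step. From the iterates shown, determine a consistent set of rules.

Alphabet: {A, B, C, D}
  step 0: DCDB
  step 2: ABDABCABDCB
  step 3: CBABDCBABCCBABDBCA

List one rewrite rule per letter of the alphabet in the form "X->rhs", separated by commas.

  step 2 ⇒ step 3: ABDABCABDCB ⇒ CB·A·BD·CB·A·BC·CB·A·BD·BC·A
    A ↦ CB
    B ↦ A
    C ↦ BC
    D ↦ BD

A->CB, B->A, C->BC, D->BD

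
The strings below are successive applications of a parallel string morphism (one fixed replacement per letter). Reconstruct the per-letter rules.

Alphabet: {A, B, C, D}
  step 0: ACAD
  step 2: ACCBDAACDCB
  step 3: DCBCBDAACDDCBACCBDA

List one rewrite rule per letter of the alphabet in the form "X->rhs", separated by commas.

  step 2 ⇒ step 3: ACCBDAACDCB ⇒ D·CB·CB·DA·AC·D·D·CB·AC·CB·DA
    A ↦ D
    B ↦ DA
    C ↦ CB
    D ↦ AC

A->D, B->DA, C->CB, D->AC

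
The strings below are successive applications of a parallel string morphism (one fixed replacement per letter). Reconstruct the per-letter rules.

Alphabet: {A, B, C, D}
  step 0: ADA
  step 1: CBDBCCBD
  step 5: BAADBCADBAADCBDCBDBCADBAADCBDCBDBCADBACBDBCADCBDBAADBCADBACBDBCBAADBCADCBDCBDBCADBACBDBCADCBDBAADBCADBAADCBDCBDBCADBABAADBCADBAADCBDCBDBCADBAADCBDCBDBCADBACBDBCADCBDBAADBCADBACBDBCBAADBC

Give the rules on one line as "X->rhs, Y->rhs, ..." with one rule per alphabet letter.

  step 0 ⇒ step 1: ADA ⇒ CBD·BC·CBD
    A ↦ CBD
    D ↦ BC
    B ↦ AD  (constrained at step 1)
    C ↦ BA  (constrained at step 1)

A->CBD, B->AD, C->BA, D->BC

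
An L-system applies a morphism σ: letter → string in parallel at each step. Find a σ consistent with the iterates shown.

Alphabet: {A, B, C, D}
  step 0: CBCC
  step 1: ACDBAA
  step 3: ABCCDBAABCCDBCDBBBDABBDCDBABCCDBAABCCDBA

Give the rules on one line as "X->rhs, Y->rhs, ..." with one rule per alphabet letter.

A->ABC, B->CDB, C->A, D->BBD

  step 0 ⇒ step 1: CBCC ⇒ A·CDB·A·A
    B ↦ CDB
    C ↦ A
    A ↦ ABC  (constrained at step 1)
    D ↦ BBD  (constrained at step 1)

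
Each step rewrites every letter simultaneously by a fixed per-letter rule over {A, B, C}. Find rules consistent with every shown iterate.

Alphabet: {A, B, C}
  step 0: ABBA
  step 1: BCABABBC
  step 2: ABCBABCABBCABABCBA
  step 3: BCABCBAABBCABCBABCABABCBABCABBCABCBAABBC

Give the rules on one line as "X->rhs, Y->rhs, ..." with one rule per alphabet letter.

A->BC, B->AB, C->CBA

  step 2 ⇒ step 3: ABCBABCABBCABABCBA ⇒ BC·AB·CBA·AB·BC·AB·CBA·BC·AB·AB·CBA·BC·AB·BC·AB·CBA·AB·BC
    A ↦ BC
    B ↦ AB
    C ↦ CBA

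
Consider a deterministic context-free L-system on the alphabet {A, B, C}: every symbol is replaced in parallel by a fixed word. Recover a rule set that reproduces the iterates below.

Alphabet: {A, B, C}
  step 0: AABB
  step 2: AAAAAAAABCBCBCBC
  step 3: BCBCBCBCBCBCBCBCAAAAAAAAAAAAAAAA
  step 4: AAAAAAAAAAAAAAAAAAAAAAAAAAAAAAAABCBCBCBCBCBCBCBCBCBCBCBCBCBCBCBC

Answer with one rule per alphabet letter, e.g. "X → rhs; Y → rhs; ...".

A->BC, B->AA, C->AA

  step 3 ⇒ step 4: BCBCBCBCBCBCBCBCAAAAAAAAAAAAAAAA ⇒ AA·AA·AA·AA·AA·AA·AA·AA·AA·AA·AA·AA·AA·AA·AA·AA·BC·BC·BC·BC·BC·BC·BC·BC·BC·BC·BC·BC·BC·BC·BC·BC
    A ↦ BC
    B ↦ AA
    C ↦ AA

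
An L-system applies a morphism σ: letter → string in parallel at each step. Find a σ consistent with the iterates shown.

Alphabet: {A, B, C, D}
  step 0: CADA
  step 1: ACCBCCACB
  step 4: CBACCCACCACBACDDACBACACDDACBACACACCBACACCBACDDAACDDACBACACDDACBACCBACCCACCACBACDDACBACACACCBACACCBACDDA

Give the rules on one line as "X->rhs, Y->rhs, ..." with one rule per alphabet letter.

  step 0 ⇒ step 1: CADA ⇒ AC·CB·CCA·CB
    A ↦ CB
    C ↦ AC
    D ↦ CCA
    B ↦ DDA  (constrained at step 1)

A->CB, B->DDA, C->AC, D->CCA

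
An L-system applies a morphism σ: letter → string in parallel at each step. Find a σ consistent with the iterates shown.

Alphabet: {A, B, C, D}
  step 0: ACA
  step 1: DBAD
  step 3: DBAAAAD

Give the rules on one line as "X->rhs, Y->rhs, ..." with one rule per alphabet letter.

A->D, B->CDD, C->BA, D->A

  step 0 ⇒ step 1: ACA ⇒ D·BA·D
    A ↦ D
    C ↦ BA
    B ↦ CDD  (constrained at step 1)
    D ↦ A  (constrained at step 1)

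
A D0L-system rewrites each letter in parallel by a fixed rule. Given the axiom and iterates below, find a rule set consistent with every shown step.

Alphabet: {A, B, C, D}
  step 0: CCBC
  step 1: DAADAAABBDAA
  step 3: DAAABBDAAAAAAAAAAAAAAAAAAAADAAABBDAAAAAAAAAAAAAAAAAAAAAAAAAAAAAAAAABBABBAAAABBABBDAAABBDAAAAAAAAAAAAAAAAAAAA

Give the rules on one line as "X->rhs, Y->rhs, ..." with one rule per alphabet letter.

A->AAA, B->ABB, C->DAA, D->CBC

  step 0 ⇒ step 1: CCBC ⇒ DAA·DAA·ABB·DAA
    B ↦ ABB
    C ↦ DAA
    A ↦ AAA  (constrained at step 1)
    D ↦ CBC  (constrained at step 1)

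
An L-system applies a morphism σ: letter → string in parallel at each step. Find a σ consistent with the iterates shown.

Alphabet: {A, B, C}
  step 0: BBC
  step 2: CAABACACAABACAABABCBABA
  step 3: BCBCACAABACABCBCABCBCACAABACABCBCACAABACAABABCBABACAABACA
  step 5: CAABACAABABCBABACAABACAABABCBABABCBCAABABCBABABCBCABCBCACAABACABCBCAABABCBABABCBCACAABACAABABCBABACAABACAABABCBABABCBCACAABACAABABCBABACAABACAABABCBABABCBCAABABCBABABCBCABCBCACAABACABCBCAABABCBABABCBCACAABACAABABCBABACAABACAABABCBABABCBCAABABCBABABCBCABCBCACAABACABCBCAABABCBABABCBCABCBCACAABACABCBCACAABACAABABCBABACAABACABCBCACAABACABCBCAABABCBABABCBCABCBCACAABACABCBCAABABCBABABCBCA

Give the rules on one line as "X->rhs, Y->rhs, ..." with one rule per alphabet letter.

A->CA, B->ABA, C->BCB

  step 2 ⇒ step 3: CAABACACAABACAABABCBABA ⇒ BCB·CA·CA·ABA·CA·BCB·CA·BCB·CA·CA·ABA·CA·BCB·CA·CA·ABA·CA·ABA·BCB·ABA·CA·ABA·CA
    A ↦ CA
    B ↦ ABA
    C ↦ BCB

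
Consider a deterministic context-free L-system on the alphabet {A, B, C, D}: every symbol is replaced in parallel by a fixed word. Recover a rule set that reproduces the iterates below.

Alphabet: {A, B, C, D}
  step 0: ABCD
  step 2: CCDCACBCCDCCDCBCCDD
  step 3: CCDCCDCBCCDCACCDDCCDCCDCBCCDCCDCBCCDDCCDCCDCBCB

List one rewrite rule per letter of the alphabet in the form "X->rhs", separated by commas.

  step 2 ⇒ step 3: CCDCACBCCDCCDCBCCDD ⇒ CCD·CCD·CB·CCD·CA·CCD·D·CCD·CCD·CB·CCD·CCD·CB·CCD·D·CCD·CCD·CB·CB
    A ↦ CA
    B ↦ D
    C ↦ CCD
    D ↦ CB

A->CA, B->D, C->CCD, D->CB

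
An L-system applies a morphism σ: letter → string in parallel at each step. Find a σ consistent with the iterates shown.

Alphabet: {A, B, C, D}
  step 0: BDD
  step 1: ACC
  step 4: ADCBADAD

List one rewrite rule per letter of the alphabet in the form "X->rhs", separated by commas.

A->AD, B->A, C->B, D->C

  step 0 ⇒ step 1: BDD ⇒ A·C·C
    B ↦ A
    D ↦ C
    A ↦ AD  (constrained at step 1)
    C ↦ B  (constrained at step 1)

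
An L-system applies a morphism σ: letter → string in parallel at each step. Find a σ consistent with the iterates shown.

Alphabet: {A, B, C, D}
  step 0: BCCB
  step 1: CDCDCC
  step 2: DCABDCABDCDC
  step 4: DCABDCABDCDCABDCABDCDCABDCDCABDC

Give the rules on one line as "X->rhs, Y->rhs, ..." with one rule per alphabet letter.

A->D, B->C, C->DC, D->AB

  step 1 ⇒ step 2: CDCDCC ⇒ DC·AB·DC·AB·DC·DC
    C ↦ DC
    D ↦ AB
    A ↦ D  (constrained at step 2)
  step 0 ⇒ step 1: BCCB ⇒ C·DC·DC·C
    B ↦ C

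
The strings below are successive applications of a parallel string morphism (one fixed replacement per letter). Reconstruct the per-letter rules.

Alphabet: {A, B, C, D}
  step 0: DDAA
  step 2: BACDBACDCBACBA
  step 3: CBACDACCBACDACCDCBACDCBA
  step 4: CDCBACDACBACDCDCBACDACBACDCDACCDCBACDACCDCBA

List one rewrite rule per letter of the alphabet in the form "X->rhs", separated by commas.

A->BA, B->C, C->CD, D->AC

  step 3 ⇒ step 4: CBACDACCBACDACCDCBACDCBA ⇒ CD·C·BA·CD·AC·BA·CD·CD·C·BA·CD·AC·BA·CD·CD·AC·CD·C·BA·CD·AC·CD·C·BA
    A ↦ BA
    B ↦ C
    C ↦ CD
    D ↦ AC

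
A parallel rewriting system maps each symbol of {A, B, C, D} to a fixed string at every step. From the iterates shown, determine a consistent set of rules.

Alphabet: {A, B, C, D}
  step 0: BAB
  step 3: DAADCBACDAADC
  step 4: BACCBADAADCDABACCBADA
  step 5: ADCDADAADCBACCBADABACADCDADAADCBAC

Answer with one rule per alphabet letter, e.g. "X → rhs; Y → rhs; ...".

A->C, B->AD, C->DA, D->BA

  step 4 ⇒ step 5: BACCBADAADCDABACCBADA ⇒ AD·C·DA·DA·AD·C·BA·C·C·BA·DA·BA·C·AD·C·DA·DA·AD·C·BA·C
    A ↦ C
    B ↦ AD
    C ↦ DA
    D ↦ BA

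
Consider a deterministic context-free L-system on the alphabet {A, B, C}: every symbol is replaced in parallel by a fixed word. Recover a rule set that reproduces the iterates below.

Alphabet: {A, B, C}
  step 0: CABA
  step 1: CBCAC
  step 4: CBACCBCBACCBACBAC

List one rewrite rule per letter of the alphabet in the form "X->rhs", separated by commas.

  step 0 ⇒ step 1: CABA ⇒ CB·C·A·C
    A ↦ C
    B ↦ A
    C ↦ CB

A->C, B->A, C->CB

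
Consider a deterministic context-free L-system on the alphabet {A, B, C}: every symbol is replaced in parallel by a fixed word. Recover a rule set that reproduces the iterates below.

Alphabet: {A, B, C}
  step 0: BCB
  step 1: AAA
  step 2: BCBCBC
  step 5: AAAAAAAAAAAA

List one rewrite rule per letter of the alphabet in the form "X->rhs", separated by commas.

A->BC, B->A, C->A

  step 1 ⇒ step 2: AAA ⇒ BC·BC·BC
    A ↦ BC
  step 0 ⇒ step 1: BCB ⇒ A·A·A
    B ↦ A
  step 0 ⇒ step 1: BCB ⇒ A·A·A
    C ↦ A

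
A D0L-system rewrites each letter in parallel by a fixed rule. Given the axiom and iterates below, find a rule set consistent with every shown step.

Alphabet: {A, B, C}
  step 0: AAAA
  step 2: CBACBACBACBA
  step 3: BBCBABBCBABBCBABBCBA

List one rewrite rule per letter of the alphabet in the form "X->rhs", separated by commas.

  step 2 ⇒ step 3: CBACBACBACBA ⇒ BB·C·BA·BB·C·BA·BB·C·BA·BB·C·BA
    A ↦ BA
    B ↦ C
    C ↦ BB

A->BA, B->C, C->BB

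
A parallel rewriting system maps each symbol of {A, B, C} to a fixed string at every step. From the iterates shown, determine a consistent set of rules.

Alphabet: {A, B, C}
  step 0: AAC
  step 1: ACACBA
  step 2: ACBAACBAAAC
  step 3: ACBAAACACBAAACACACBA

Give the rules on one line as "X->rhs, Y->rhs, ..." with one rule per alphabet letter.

  step 2 ⇒ step 3: ACBAACBAAAC ⇒ AC·BA·A·AC·AC·BA·A·AC·AC·AC·BA
    A ↦ AC
    B ↦ A
    C ↦ BA

A->AC, B->A, C->BA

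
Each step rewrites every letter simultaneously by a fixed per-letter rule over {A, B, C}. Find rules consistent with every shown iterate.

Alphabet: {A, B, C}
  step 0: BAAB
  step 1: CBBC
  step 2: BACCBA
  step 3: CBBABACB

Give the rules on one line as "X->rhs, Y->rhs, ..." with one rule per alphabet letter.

A->B, B->C, C->BA

  step 2 ⇒ step 3: BACCBA ⇒ C·B·BA·BA·C·B
    A ↦ B
    B ↦ C
    C ↦ BA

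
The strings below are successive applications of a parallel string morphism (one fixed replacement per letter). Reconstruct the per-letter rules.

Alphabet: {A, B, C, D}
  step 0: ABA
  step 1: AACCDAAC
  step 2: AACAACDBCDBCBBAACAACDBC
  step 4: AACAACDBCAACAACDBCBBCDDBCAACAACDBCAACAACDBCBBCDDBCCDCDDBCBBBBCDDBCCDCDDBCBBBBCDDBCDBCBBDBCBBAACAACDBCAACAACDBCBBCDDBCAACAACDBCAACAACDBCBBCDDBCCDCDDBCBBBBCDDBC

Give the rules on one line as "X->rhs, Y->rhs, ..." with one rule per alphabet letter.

  step 1 ⇒ step 2: AACCDAAC ⇒ AAC·AAC·DBC·DBC·BB·AAC·AAC·DBC
    A ↦ AAC
    C ↦ DBC
    D ↦ BB
  step 0 ⇒ step 1: ABA ⇒ AAC·CD·AAC
    B ↦ CD

A->AAC, B->CD, C->DBC, D->BB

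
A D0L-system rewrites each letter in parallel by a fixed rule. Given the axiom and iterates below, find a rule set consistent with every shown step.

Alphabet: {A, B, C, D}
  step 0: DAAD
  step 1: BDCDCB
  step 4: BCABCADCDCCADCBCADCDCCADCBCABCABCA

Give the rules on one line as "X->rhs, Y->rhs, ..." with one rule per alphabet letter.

A->DC, B->AA, C->CA, D->B

  step 0 ⇒ step 1: DAAD ⇒ B·DC·DC·B
    A ↦ DC
    D ↦ B
    B ↦ AA  (constrained at step 1)
    C ↦ CA  (constrained at step 1)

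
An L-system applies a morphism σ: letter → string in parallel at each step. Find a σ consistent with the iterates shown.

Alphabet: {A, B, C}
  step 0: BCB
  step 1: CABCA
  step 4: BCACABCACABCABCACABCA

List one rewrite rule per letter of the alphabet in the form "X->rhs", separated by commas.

  step 0 ⇒ step 1: BCB ⇒ CA·B·CA
    B ↦ CA
    C ↦ B
    A ↦ CA  (constrained at step 1)

A->CA, B->CA, C->B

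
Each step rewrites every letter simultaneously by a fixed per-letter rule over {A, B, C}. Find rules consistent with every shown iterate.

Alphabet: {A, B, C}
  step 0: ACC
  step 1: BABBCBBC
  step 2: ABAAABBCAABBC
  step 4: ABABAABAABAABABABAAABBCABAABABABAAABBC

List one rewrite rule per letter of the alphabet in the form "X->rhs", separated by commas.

  step 1 ⇒ step 2: BABBCBBC ⇒ A·BA·A·A·BBC·A·A·BBC
    A ↦ BA
    B ↦ A
    C ↦ BBC

A->BA, B->A, C->BBC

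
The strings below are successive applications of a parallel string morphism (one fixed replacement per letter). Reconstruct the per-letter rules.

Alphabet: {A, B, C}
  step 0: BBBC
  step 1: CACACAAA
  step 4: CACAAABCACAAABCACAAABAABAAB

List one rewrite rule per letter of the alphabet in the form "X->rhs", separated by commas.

A->B, B->CA, C->AA

  step 0 ⇒ step 1: BBBC ⇒ CA·CA·CA·AA
    B ↦ CA
    C ↦ AA
    A ↦ B  (constrained at step 1)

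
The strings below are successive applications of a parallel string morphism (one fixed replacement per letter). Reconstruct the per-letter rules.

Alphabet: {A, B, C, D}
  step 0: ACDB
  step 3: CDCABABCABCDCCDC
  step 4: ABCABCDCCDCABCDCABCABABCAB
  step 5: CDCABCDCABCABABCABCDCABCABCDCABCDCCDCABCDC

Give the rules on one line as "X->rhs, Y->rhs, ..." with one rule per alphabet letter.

A->CD, B->C, C->AB, D->C

  step 4 ⇒ step 5: ABCABCDCCDCABCDCABCABABCAB ⇒ CD·C·AB·CD·C·AB·C·AB·AB·C·AB·CD·C·AB·C·AB·CD·C·AB·CD·C·CD·C·AB·CD·C
    A ↦ CD
    B ↦ C
    C ↦ AB
    D ↦ C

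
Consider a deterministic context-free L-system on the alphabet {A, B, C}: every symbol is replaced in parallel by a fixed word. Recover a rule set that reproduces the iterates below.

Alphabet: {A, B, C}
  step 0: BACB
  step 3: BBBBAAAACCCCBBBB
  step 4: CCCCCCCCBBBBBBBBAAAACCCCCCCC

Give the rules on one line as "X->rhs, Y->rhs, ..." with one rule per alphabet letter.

A->BB, B->CC, C->A

  step 3 ⇒ step 4: BBBBAAAACCCCBBBB ⇒ CC·CC·CC·CC·BB·BB·BB·BB·A·A·A·A·CC·CC·CC·CC
    A ↦ BB
    B ↦ CC
    C ↦ A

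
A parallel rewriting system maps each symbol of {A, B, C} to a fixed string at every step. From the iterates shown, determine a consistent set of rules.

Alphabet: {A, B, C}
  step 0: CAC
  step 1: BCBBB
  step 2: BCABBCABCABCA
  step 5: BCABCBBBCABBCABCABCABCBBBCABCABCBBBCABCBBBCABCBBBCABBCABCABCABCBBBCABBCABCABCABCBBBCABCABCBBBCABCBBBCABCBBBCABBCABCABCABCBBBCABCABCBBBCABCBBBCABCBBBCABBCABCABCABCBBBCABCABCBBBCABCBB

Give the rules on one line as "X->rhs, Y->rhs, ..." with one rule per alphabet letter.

A->CBB, B->BCA, C->B

  step 1 ⇒ step 2: BCBBB ⇒ BCA·B·BCA·BCA·BCA
    B ↦ BCA
    C ↦ B
  step 0 ⇒ step 1: CAC ⇒ B·CBB·B
    A ↦ CBB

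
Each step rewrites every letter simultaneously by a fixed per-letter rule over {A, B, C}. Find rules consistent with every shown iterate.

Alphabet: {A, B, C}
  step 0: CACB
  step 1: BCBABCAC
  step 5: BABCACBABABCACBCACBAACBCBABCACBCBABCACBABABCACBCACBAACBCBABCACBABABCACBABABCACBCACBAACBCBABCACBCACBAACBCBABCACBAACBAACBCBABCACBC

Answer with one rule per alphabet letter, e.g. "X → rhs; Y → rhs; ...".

A->BA, B->AC, C->BC

  step 0 ⇒ step 1: CACB ⇒ BC·BA·BC·AC
    A ↦ BA
    B ↦ AC
    C ↦ BC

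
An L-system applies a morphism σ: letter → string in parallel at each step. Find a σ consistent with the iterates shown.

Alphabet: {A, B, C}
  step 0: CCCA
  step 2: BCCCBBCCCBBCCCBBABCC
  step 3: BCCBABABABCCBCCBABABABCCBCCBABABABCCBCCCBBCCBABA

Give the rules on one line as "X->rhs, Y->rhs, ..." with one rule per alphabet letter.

  step 2 ⇒ step 3: BCCCBBCCCBBCCCBBABCC ⇒ BCC·BA·BA·BA·BCC·BCC·BA·BA·BA·BCC·BCC·BA·BA·BA·BCC·BCC·CB·BCC·BA·BA
    A ↦ CB
    B ↦ BCC
    C ↦ BA

A->CB, B->BCC, C->BA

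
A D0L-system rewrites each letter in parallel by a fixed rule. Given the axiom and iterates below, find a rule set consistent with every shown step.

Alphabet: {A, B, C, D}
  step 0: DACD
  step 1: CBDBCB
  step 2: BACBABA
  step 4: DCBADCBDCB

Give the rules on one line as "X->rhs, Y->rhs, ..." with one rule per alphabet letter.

  step 1 ⇒ step 2: CBDBCB ⇒ B·A·CB·A·B·A
    B ↦ A
    C ↦ B
    D ↦ CB
  step 0 ⇒ step 1: DACD ⇒ CB·D·B·CB
    A ↦ D

A->D, B->A, C->B, D->CB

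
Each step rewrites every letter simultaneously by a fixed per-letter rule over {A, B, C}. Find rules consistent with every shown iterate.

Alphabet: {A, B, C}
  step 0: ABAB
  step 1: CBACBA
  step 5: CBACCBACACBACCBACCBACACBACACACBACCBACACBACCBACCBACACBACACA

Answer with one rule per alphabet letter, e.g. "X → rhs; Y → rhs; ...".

A->CB, B->A, C->AC

  step 0 ⇒ step 1: ABAB ⇒ CB·A·CB·A
    A ↦ CB
    B ↦ A
    C ↦ AC  (constrained at step 1)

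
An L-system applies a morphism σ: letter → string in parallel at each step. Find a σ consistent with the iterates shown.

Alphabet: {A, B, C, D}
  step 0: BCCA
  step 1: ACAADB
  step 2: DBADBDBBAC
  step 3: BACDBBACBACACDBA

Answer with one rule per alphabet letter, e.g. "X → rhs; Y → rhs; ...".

  step 2 ⇒ step 3: DBADBDBBAC ⇒ B·AC·DB·B·AC·B·AC·AC·DB·A
    A ↦ DB
    B ↦ AC
    C ↦ A
    D ↦ B

A->DB, B->AC, C->A, D->B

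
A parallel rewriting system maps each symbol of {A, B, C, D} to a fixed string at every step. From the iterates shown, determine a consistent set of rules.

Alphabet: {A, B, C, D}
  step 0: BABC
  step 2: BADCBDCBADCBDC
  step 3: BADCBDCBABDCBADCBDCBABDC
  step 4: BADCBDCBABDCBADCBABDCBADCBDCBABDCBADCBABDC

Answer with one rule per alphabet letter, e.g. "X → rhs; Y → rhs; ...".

  step 3 ⇒ step 4: BADCBDCBABDCBADCBDCBABDC ⇒ BA·DC·B·DC·BA·B·DC·BA·DC·BA·B·DC·BA·DC·B·DC·BA·B·DC·BA·DC·BA·B·DC
    A ↦ DC
    B ↦ BA
    C ↦ DC
    D ↦ B

A->DC, B->BA, C->DC, D->B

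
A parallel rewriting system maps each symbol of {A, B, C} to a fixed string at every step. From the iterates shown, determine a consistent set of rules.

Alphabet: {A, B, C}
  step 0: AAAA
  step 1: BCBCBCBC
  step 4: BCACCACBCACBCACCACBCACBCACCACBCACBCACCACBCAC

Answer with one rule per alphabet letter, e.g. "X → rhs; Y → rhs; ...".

  step 0 ⇒ step 1: AAAA ⇒ BC·BC·BC·BC
    A ↦ BC
    B ↦ C  (constrained at step 1)
    C ↦ AC  (constrained at step 1)

A->BC, B->C, C->AC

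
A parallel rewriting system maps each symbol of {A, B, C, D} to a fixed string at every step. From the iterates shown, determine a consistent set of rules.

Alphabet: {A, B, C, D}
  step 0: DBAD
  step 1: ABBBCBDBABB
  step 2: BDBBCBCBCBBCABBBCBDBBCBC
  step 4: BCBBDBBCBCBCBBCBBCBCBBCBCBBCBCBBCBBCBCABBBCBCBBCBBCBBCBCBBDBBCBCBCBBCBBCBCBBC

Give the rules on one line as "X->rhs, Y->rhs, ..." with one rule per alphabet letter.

A->BDB, B->BC, C->B, D->ABB

  step 1 ⇒ step 2: ABBBCBDBABB ⇒ BDB·BC·BC·BC·B·BC·ABB·BC·BDB·BC·BC
    A ↦ BDB
    B ↦ BC
    C ↦ B
    D ↦ ABB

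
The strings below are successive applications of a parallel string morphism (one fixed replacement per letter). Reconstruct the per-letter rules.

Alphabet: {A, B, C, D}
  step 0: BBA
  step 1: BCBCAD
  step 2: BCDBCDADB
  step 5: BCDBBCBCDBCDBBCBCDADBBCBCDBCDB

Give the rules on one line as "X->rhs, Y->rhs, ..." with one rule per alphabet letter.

A->AD, B->BC, C->D, D->B

  step 1 ⇒ step 2: BCBCAD ⇒ BC·D·BC·D·AD·B
    A ↦ AD
    B ↦ BC
    C ↦ D
    D ↦ B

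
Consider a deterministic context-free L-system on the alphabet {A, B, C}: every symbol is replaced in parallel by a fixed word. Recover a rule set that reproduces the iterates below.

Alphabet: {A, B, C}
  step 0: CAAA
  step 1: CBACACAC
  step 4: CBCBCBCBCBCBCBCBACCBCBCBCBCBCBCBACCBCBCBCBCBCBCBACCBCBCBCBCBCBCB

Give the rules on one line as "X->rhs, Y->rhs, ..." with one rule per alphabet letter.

A->AC, B->CB, C->CB

  step 0 ⇒ step 1: CAAA ⇒ CB·AC·AC·AC
    A ↦ AC
    C ↦ CB
    B ↦ CB  (constrained at step 1)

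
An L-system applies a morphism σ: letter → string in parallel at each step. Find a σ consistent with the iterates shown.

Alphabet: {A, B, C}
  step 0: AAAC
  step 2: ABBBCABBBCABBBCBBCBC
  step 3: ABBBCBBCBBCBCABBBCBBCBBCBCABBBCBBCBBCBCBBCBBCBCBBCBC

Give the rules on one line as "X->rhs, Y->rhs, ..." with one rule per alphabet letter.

A->AB, B->BBC, C->BC

  step 2 ⇒ step 3: ABBBCABBBCABBBCBBCBC ⇒ AB·BBC·BBC·BBC·BC·AB·BBC·BBC·BBC·BC·AB·BBC·BBC·BBC·BC·BBC·BBC·BC·BBC·BC
    A ↦ AB
    B ↦ BBC
    C ↦ BC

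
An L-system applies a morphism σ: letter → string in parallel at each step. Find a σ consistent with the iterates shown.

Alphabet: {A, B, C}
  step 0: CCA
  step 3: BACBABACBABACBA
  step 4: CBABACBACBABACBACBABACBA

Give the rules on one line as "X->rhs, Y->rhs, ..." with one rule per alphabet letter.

A->BA, B->C, C->BA

  step 3 ⇒ step 4: BACBABACBABACBA ⇒ C·BA·BA·C·BA·C·BA·BA·C·BA·C·BA·BA·C·BA
    A ↦ BA
    B ↦ C
    C ↦ BA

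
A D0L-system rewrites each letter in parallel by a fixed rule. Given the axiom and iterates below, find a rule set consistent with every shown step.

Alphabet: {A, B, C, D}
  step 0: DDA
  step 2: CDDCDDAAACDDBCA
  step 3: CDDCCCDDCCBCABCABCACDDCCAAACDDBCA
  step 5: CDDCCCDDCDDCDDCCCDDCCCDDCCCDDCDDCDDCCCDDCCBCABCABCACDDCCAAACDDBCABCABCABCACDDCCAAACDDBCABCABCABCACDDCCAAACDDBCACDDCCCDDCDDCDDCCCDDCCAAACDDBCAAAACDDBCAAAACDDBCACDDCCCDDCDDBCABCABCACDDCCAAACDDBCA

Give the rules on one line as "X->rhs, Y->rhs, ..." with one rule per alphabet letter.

  step 2 ⇒ step 3: CDDCDDAAACDDBCA ⇒ CDD·C·C·CDD·C·C·BCA·BCA·BCA·CDD·C·C·AAA·CDD·BCA
    A ↦ BCA
    B ↦ AAA
    C ↦ CDD
    D ↦ C

A->BCA, B->AAA, C->CDD, D->C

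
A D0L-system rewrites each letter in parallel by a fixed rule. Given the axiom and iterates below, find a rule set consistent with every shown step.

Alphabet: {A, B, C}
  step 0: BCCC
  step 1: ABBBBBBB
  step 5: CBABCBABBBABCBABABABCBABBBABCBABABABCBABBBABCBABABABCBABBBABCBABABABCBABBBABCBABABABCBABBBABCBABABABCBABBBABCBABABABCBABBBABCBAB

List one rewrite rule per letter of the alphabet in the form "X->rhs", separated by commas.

  step 0 ⇒ step 1: BCCC ⇒ AB·BB·BB·BB
    B ↦ AB
    C ↦ BB
    A ↦ CB  (constrained at step 1)

A->CB, B->AB, C->BB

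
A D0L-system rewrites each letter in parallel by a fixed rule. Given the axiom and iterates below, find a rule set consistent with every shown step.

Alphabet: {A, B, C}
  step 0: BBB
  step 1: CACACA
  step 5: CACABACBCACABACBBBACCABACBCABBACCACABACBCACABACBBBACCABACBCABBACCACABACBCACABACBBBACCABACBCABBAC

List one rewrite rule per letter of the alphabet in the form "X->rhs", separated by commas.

  step 0 ⇒ step 1: BBB ⇒ CA·CA·CA
    B ↦ CA
    A ↦ BAC  (constrained at step 1)
    C ↦ B  (constrained at step 1)

A->BAC, B->CA, C->B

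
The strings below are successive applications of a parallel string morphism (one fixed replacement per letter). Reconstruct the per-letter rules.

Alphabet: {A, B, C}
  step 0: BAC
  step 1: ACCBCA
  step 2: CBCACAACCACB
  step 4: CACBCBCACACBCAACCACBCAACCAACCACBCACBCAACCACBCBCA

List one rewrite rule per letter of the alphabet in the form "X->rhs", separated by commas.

A->CB, B->AC, C->CA

  step 1 ⇒ step 2: ACCBCA ⇒ CB·CA·CA·AC·CA·CB
    A ↦ CB
    B ↦ AC
    C ↦ CA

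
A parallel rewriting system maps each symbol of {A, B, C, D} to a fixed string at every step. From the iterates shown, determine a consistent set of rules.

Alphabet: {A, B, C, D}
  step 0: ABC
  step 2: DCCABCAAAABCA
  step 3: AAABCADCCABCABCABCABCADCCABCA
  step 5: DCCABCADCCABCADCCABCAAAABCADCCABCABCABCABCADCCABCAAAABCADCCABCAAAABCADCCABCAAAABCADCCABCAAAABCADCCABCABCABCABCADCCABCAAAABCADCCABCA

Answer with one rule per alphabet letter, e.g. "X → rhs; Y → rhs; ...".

  step 2 ⇒ step 3: DCCABCAAAABCA ⇒ A·A·A·BCA·DCC·A·BCA·BCA·BCA·BCA·DCC·A·BCA
    A ↦ BCA
    B ↦ DCC
    C ↦ A
    D ↦ A

A->BCA, B->DCC, C->A, D->A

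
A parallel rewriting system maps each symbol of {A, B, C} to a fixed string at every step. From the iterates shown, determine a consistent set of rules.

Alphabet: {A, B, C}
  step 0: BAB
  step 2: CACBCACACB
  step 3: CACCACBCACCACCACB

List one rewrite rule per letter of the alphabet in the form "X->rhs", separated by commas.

  step 2 ⇒ step 3: CACBCACACB ⇒ CA·C·CA·CB·CA·C·CA·C·CA·CB
    A ↦ C
    B ↦ CB
    C ↦ CA

A->C, B->CB, C->CA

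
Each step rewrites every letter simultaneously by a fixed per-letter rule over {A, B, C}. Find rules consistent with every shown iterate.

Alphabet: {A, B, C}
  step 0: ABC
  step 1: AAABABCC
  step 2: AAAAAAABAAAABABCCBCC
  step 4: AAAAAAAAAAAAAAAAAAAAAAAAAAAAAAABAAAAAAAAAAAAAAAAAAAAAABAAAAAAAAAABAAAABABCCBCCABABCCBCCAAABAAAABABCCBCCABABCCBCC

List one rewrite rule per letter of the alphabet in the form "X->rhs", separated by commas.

  step 1 ⇒ step 2: AAABABCC ⇒ AA·AA·AA·ABA·AA·ABA·BCC·BCC
    A ↦ AA
    B ↦ ABA
    C ↦ BCC

A->AA, B->ABA, C->BCC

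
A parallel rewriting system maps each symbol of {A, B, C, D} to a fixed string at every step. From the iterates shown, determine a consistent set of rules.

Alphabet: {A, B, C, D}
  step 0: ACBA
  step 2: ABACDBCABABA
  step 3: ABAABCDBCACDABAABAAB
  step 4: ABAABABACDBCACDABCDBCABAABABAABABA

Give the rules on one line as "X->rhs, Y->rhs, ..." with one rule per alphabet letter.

A->AB, B->A, C->CD, D->BC

  step 3 ⇒ step 4: ABAABCDBCACDABAABAAB ⇒ AB·A·AB·AB·A·CD·BC·A·CD·AB·CD·BC·AB·A·AB·AB·A·AB·AB·A
    A ↦ AB
    B ↦ A
    C ↦ CD
    D ↦ BC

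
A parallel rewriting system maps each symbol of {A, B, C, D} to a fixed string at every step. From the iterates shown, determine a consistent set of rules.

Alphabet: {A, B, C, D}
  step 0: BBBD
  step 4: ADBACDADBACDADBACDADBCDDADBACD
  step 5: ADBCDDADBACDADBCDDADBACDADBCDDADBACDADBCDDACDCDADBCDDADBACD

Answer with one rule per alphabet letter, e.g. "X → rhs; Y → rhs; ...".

  step 4 ⇒ step 5: ADBACDADBACDADBACDADBCDDADBACD ⇒ ADB·CD·D·ADB·A·CD·ADB·CD·D·ADB·A·CD·ADB·CD·D·ADB·A·CD·ADB·CD·D·A·CD·CD·ADB·CD·D·ADB·A·CD
    A ↦ ADB
    B ↦ D
    C ↦ A
    D ↦ CD

A->ADB, B->D, C->A, D->CD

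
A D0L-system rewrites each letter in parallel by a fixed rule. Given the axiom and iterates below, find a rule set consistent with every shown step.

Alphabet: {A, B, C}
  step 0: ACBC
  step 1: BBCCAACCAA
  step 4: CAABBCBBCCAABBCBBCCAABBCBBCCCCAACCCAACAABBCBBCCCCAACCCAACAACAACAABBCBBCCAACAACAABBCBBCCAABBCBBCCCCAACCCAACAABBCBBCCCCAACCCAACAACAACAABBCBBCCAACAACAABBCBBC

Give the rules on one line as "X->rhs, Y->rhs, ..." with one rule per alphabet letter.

  step 0 ⇒ step 1: ACBC ⇒ BBC·CAA·C·CAA
    A ↦ BBC
    B ↦ C
    C ↦ CAA

A->BBC, B->C, C->CAA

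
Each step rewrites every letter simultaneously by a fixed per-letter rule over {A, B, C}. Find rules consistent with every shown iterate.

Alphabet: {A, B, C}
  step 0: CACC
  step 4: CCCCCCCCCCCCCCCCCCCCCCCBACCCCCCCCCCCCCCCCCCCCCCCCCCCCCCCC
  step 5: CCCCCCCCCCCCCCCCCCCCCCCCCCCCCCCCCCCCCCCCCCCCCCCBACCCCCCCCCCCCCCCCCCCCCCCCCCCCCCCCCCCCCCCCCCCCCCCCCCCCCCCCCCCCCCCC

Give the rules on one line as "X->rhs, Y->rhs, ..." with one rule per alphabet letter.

  step 4 ⇒ step 5: CCCCCCCCCCCCCCCCCCCCCCCBACCCCCCCCCCCCCCCCCCCCCCCCCCCCCCCC ⇒ CC·CC·CC·CC·CC·CC·CC·CC·CC·CC·CC·CC·CC·CC·CC·CC·CC·CC·CC·CC·CC·CC·CC·C·BA·CC·CC·CC·CC·CC·CC·CC·CC·CC·CC·CC·CC·CC·CC·CC·CC·CC·CC·CC·CC·CC·CC·CC·CC·CC·CC·CC·CC·CC·CC·CC·CC
    A ↦ BA
    B ↦ C
    C ↦ CC

A->BA, B->C, C->CC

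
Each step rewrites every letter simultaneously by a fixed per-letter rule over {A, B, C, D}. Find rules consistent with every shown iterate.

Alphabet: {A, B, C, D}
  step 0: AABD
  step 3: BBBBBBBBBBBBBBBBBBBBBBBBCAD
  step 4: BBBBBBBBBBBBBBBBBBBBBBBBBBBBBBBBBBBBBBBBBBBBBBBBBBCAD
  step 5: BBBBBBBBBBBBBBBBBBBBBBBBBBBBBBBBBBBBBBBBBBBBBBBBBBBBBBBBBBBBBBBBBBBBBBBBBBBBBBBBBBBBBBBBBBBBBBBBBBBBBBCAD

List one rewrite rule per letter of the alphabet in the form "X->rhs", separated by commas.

A->BC, B->BB, C->B, D->AD

  step 4 ⇒ step 5: BBBBBBBBBBBBBBBBBBBBBBBBBBBBBBBBBBBBBBBBBBBBBBBBBBCAD ⇒ BB·BB·BB·BB·BB·BB·BB·BB·BB·BB·BB·BB·BB·BB·BB·BB·BB·BB·BB·BB·BB·BB·BB·BB·BB·BB·BB·BB·BB·BB·BB·BB·BB·BB·BB·BB·BB·BB·BB·BB·BB·BB·BB·BB·BB·BB·BB·BB·BB·BB·B·BC·AD
    A ↦ BC
    B ↦ BB
    C ↦ B
    D ↦ AD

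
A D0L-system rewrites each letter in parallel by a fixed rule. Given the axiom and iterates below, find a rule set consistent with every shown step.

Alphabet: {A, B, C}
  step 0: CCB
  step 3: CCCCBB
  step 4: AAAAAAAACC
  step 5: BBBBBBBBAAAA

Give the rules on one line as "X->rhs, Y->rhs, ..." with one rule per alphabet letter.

  step 4 ⇒ step 5: AAAAAAAACC ⇒ B·B·B·B·B·B·B·B·AA·AA
    A ↦ B
    C ↦ AA
  step 3 ⇒ step 4: CCCCBB ⇒ AA·AA·AA·AA·C·C
    B ↦ C

A->B, B->C, C->AA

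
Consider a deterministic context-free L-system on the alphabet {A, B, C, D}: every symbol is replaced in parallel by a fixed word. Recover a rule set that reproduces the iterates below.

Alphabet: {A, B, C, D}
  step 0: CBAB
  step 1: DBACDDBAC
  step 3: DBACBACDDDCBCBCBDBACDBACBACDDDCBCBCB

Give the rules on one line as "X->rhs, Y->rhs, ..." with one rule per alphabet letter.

A->DD, B->BAC, C->D, D->CB

  step 0 ⇒ step 1: CBAB ⇒ D·BAC·DD·BAC
    A ↦ DD
    B ↦ BAC
    C ↦ D
    D ↦ CB  (constrained at step 1)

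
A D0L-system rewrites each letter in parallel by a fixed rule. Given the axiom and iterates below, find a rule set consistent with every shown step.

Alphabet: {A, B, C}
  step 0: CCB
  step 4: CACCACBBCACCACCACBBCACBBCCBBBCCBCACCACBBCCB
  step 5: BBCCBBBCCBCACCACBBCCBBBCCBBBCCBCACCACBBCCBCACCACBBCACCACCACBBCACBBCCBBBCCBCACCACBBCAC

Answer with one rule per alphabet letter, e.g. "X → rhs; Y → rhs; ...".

  step 4 ⇒ step 5: CACCACBBCACCACCACBBCACBBCCBBBCCBCACCACBBCCB ⇒ B·BCC·B·B·BCC·B·CAC·CAC·B·BCC·B·B·BCC·B·B·BCC·B·CAC·CAC·B·BCC·B·CAC·CAC·B·B·CAC·CAC·CAC·B·B·CAC·B·BCC·B·B·BCC·B·CAC·CAC·B·B·CAC
    A ↦ BCC
    B ↦ CAC
    C ↦ B

A->BCC, B->CAC, C->B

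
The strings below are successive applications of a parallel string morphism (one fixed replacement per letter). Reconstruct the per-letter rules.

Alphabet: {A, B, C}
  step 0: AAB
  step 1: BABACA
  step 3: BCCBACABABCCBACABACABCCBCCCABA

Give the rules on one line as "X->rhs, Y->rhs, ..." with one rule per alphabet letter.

  step 0 ⇒ step 1: AAB ⇒ BA·BA·CA
    A ↦ BA
    B ↦ CA
    C ↦ BCC  (constrained at step 1)

A->BA, B->CA, C->BCC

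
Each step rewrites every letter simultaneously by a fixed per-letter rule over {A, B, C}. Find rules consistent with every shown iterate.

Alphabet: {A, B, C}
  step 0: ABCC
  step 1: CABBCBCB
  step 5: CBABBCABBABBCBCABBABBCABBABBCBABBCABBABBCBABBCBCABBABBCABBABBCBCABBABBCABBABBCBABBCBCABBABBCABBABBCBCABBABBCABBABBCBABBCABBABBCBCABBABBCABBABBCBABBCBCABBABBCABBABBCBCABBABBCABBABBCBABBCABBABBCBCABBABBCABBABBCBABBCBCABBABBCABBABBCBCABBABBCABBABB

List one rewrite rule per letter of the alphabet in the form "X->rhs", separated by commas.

  step 0 ⇒ step 1: ABCC ⇒ C·ABB·CB·CB
    A ↦ C
    B ↦ ABB
    C ↦ CB

A->C, B->ABB, C->CB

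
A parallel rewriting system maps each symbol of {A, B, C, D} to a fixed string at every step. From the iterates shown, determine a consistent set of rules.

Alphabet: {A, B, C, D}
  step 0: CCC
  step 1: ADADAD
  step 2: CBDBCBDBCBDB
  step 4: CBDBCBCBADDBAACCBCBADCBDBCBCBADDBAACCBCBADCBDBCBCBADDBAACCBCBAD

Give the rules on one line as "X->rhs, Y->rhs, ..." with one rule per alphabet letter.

  step 1 ⇒ step 2: ADADAD ⇒ CB·DB·CB·DB·CB·DB
    A ↦ CB
    D ↦ DB
    B ↦ AAC  (constrained at step 2)
  step 0 ⇒ step 1: CCC ⇒ AD·AD·AD
    C ↦ AD

A->CB, B->AAC, C->AD, D->DB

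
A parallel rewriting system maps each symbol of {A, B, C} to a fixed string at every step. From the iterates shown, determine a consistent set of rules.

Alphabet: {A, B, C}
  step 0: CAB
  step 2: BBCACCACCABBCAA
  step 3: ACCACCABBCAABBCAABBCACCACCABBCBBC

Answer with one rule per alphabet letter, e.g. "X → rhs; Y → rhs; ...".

  step 2 ⇒ step 3: BBCACCACCABBCAA ⇒ ACC·ACC·A·BBC·A·A·BBC·A·A·BBC·ACC·ACC·A·BBC·BBC
    A ↦ BBC
    B ↦ ACC
    C ↦ A

A->BBC, B->ACC, C->A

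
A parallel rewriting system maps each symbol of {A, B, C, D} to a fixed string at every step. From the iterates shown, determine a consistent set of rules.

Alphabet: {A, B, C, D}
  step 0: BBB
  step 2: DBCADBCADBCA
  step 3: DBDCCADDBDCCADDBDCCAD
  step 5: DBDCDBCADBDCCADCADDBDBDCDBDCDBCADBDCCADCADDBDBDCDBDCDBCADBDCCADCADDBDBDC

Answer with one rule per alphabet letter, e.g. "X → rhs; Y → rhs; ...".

  step 2 ⇒ step 3: DBCADBCADBCA ⇒ DB·DC·CA·D·DB·DC·CA·D·DB·DC·CA·D
    A ↦ D
    B ↦ DC
    C ↦ CA
    D ↦ DB

A->D, B->DC, C->CA, D->DB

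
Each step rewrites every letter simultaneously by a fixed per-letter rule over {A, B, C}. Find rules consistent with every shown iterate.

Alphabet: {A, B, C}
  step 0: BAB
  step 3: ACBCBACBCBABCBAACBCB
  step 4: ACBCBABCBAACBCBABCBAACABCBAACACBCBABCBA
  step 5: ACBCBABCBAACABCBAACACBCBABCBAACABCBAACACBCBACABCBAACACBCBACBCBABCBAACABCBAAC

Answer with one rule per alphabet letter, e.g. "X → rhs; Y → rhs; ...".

A->AC, B->A, C->BCB

  step 4 ⇒ step 5: ACBCBABCBAACBCBABCBAACABCBAACACBCBABCBA ⇒ AC·BCB·A·BCB·A·AC·A·BCB·A·AC·AC·BCB·A·BCB·A·AC·A·BCB·A·AC·AC·BCB·AC·A·BCB·A·AC·AC·BCB·AC·BCB·A·BCB·A·AC·A·BCB·A·AC
    A ↦ AC
    B ↦ A
    C ↦ BCB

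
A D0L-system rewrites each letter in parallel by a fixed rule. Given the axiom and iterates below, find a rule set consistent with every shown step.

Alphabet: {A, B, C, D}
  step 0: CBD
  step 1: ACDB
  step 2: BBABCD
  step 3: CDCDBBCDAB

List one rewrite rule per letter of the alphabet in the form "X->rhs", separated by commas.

A->BB, B->CD, C->A, D->B

  step 2 ⇒ step 3: BBABCD ⇒ CD·CD·BB·CD·A·B
    A ↦ BB
    B ↦ CD
    C ↦ A
    D ↦ B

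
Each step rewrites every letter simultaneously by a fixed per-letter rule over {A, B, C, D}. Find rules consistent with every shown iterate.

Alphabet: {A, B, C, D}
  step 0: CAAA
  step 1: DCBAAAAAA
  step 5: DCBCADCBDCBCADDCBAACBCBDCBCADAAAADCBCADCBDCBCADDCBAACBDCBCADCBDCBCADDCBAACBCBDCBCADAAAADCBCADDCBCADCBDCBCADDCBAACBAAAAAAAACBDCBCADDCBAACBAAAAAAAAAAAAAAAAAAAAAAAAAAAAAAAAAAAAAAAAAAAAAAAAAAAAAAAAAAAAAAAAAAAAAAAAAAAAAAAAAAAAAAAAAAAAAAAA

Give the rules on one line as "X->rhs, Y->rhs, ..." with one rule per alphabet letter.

A->AA, B->CAD, C->DCB, D->CB

  step 0 ⇒ step 1: CAAA ⇒ DCB·AA·AA·AA
    A ↦ AA
    C ↦ DCB
    B ↦ CAD  (constrained at step 1)
    D ↦ CB  (constrained at step 1)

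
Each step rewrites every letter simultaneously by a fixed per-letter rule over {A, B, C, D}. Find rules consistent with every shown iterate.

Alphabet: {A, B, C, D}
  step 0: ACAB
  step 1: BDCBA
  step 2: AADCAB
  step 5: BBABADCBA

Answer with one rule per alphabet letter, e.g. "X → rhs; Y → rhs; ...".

A->B, B->A, C->DC, D->A

  step 1 ⇒ step 2: BDCBA ⇒ A·A·DC·A·B
    A ↦ B
    B ↦ A
    C ↦ DC
    D ↦ A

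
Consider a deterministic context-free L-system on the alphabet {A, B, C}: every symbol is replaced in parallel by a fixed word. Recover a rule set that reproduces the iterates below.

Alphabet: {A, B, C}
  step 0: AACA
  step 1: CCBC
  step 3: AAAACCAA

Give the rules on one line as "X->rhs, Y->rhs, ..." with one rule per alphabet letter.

A->C, B->AA, C->B

  step 0 ⇒ step 1: AACA ⇒ C·C·B·C
    A ↦ C
    C ↦ B
    B ↦ AA  (constrained at step 1)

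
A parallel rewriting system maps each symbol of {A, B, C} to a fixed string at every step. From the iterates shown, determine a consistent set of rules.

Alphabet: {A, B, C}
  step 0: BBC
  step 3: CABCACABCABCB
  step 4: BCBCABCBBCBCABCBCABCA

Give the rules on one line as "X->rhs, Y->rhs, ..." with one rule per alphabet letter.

  step 3 ⇒ step 4: CABCACABCABCB ⇒ B·CB·CA·B·CB·B·CB·CA·B·CB·CA·B·CA
    A ↦ CB
    B ↦ CA
    C ↦ B

A->CB, B->CA, C->B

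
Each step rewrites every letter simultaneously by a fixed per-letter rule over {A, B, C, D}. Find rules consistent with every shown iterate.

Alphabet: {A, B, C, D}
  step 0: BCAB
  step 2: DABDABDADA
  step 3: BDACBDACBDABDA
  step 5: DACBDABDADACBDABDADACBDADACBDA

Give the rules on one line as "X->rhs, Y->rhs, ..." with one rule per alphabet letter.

  step 2 ⇒ step 3: DABDABDADA ⇒ B·DA·C·B·DA·C·B·DA·B·DA
    A ↦ DA
    B ↦ C
    D ↦ B
    C ↦ DA  (constrained at step 0)

A->DA, B->C, C->DA, D->B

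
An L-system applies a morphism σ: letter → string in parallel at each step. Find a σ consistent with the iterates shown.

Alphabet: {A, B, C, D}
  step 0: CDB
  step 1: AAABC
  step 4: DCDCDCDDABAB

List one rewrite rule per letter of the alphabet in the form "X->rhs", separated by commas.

A->D, B->C, C->AA, D->AB

  step 0 ⇒ step 1: CDB ⇒ AA·AB·C
    B ↦ C
    C ↦ AA
    D ↦ AB
    A ↦ D  (constrained at step 1)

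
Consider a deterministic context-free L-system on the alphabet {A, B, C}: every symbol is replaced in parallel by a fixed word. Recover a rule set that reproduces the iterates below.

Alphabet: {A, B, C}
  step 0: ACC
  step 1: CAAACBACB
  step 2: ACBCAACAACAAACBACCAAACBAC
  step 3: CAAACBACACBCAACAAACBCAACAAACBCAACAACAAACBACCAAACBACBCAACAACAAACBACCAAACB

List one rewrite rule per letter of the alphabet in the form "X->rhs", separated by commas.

  step 2 ⇒ step 3: ACBCAACAACAAACBACCAAACBAC ⇒ CAA·ACB·AC·ACB·CAA·CAA·ACB·CAA·CAA·ACB·CAA·CAA·CAA·ACB·AC·CAA·ACB·ACB·CAA·CAA·CAA·ACB·AC·CAA·ACB
    A ↦ CAA
    B ↦ AC
    C ↦ ACB

A->CAA, B->AC, C->ACB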